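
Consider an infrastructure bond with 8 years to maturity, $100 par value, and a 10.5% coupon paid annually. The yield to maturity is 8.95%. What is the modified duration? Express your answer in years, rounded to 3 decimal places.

5.401 years

Periodic yield y = 0.0895. First find Macaulay duration:
  t   CF        PV=CF/(1+0.0895)^t    t·PV
  1        10.50         9.6374         9.6374
  2        10.50         8.8458        17.6915
  3        10.50         8.1191        24.3573
  4        10.50         7.4521        29.8085
  5        10.50         6.8400        34.1998
  6        10.50         6.2781        37.6684
  7        10.50         5.7623        40.3364
  8       110.50        55.6602       445.2812
  Σ                    108.5949       638.9805
P = 108.5949; Macaulay duration = 638.9805 / 108.5949 = 5.88407 years.
Modified duration = D_Mac / (1 + y) = 5.88407 / 1.0895 = 5.40071 years.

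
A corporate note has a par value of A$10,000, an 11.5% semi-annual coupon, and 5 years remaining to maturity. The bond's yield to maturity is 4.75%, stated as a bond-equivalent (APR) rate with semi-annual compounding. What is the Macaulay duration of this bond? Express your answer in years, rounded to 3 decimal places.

4.084 years

Periodic yield y = 0.02375. Discount each cash flow and weight by its period:
  t   CF        PV=CF/(1+0.02375)^t    t·PV
  1       575.00       561.6606       561.6606
  2       575.00       548.6306     1,097.2612
  3       575.00       535.9029     1,607.7087
  4       575.00       523.4705     2,093.8819
  5       575.00       511.3265     2,556.6323
  6       575.00       499.4642     2,996.7851
  7       575.00       487.8771     3,415.1398
  8       575.00       476.5588     3,812.4707
  9       575.00       465.5031     4,189.5282
  10   10,575.00     8,362.5982    83,625.9816
  Σ                 12,972.9924   105,957.0500
Price P = Σ PV = 12,972.9924.
Macaulay duration = Σ(t·PV) / P = 105,957.0500 / 12,972.9924 = 8.16751 half-year periods.
In years: 8.16751 / 2 = 4.08376 years.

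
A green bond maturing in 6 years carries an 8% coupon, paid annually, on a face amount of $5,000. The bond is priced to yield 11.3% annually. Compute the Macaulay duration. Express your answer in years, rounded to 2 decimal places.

Periodic yield y = 0.113. Discount each cash flow and weight by its year:
  t   CF        PV=CF/(1+0.113)^t    t·PV
  1       400.00       359.3890       359.3890
  2       400.00       322.9012       645.8024
  3       400.00       290.1179       870.3536
  4       400.00       260.6630     1,042.6519
  5       400.00       234.1985     1,170.9927
  6     5,400.00     2,840.6830    17,044.0981
  Σ                  4,307.9526    21,133.2877
Price P = Σ PV = 4,307.9526.
Macaulay duration = Σ(t·PV) / P = 21,133.2877 / 4,307.9526 = 4.90565 years.

4.91 years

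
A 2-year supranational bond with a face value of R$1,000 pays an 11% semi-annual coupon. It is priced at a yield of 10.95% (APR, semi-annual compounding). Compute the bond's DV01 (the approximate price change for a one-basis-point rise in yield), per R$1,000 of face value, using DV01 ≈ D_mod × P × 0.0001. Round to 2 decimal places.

Periodic yield y = 0.05475.
  t   CF        PV=CF/(1+0.05475)^t    t·PV
  1        55.00        52.1451        52.1451
  2        55.00        49.4383        98.8766
  3        55.00        46.8721       140.6162
  4     1,055.00       852.4214     3,409.6854
  Σ                  1,000.8768     3,701.3233
P = 1,000.8768; D_Mac = 3.69808 half-year periods = 1.84904 yrs; D_mod = 1.75306 yrs.
DV01 ≈ 1.75306 × 1,000.8768 × 0.0001 = 0.175460.

R$0.18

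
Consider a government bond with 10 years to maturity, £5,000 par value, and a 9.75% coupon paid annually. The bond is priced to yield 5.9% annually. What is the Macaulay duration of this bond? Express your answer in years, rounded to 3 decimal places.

7.210 years

Periodic yield y = 0.059. Discount each cash flow and weight by its year:
  t   CF        PV=CF/(1+0.059)^t    t·PV
  1       487.50       460.3399       460.3399
  2       487.50       434.6931       869.3861
  3       487.50       410.4750     1,231.4251
  4       487.50       387.6063     1,550.4250
  5       487.50       366.0116     1,830.0579
  6       487.50       345.6200     2,073.7200
  7       487.50       326.3645     2,284.5514
  8       487.50       308.1818     2,465.4541
  9       487.50       291.0121     2,619.1085
  10    5,487.50     3,093.2494    30,932.4936
  Σ                  6,423.5535    46,316.9617
Price P = Σ PV = 6,423.5535.
Macaulay duration = Σ(t·PV) / P = 46,316.9617 / 6,423.5535 = 7.21049 years.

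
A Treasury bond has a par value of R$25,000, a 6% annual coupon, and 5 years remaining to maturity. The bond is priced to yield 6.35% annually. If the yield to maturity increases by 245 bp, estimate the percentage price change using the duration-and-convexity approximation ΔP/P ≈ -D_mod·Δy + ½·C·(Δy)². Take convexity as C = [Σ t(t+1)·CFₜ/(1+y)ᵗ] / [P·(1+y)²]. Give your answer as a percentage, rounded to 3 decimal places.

-9.594%

With y = 0.0635:
  t   CF        PV=CF/(1+0.0635)^t    t·PV        t(t+1)·PV
  1     1,500.00     1,410.4372     1,410.4372       2,820.8745
  2     1,500.00     1,326.2221     2,652.4443       7,957.3328
  3     1,500.00     1,247.0354     3,741.1062      14,964.4246
  4     1,500.00     1,172.5768     4,690.3070      23,451.5352
  5    26,500.00    19,478.6298    97,393.1488     584,358.8927
  Σ                 24,634.9013   109,887.4435     633,553.0597
P = 24,634.9013; D_Mac = 4.46064 yrs; D_mod = 4.19430 yrs; C = 22.73826.
Duration effect: -4.19430 × (+0.0245) = -0.102760
Convexity effect: 0.5 × 22.73826 × (0.0245)² = +0.0068243
ΔP/P ≈ -0.102760 + 0.0068243 = -0.095936 = -9.5936%.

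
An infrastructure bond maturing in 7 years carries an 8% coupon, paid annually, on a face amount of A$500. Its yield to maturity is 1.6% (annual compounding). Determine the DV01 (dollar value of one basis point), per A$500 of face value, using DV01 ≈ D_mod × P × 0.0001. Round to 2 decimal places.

Periodic yield y = 0.016.
  t   CF        PV=CF/(1+0.016)^t    t·PV
  1        40.00        39.3701        39.3701
  2        40.00        38.7501        77.5002
  3        40.00        38.1398       114.4195
  4        40.00        37.5392       150.1569
  5        40.00        36.9480       184.7402
  6        40.00        36.3662       218.1971
  7       540.00       483.2121     3,382.4847
  Σ                    710.3255     4,166.8687
P = 710.3255; D_Mac = 5.86614 yrs; D_mod = 5.77376 yrs.
DV01 ≈ 5.77376 × 710.3255 × 0.0001 = 0.410125.

A$0.41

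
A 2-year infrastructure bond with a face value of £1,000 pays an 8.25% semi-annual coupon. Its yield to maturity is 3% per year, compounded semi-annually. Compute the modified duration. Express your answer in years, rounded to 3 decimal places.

Periodic yield y = 0.015. First find Macaulay duration:
  t   CF        PV=CF/(1+0.015)^t    t·PV
  1        41.25        40.6404        40.6404
  2        41.25        40.0398        80.0796
  3        41.25        39.4481       118.3442
  4     1,041.25       981.0493     3,924.1973
  Σ                  1,101.1776     4,163.2615
P = 1,101.1776; Macaulay duration = 4,163.2615 / 1,101.1776 = 3.78074 half-year periods = 1.89037 years.
Modified duration = D_Mac / (1 + y) = 1.89037 / 1.015 = 1.86243 years.

1.862 years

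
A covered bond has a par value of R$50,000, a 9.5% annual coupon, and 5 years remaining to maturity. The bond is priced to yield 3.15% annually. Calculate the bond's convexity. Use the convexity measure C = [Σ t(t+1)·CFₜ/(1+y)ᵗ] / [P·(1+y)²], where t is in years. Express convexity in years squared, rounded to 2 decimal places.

With y = 0.0315:
  t   CF        PV=CF/(1+0.0315)^t    t·PV        t(t+1)·PV
  1     4,750.00     4,604.9443     4,604.9443       9,209.8885
  2     4,750.00     4,464.3182     8,928.6365      26,785.9094
  3     4,750.00     4,327.9867    12,983.9600      51,935.8398
  4     4,750.00     4,195.8184    16,783.2735      83,916.3675
  5    54,750.00    46,885.4363   234,427.1816   1,406,563.0897
  Σ                 64,478.5038   277,727.9958   1,578,411.0949
P = 64,478.5038.
Convexity = Σ t(t+1)·PV / [P·(1+y)²] = 1,578,411.0949 / (64,478.5038 × 1.063992) = 23.00736.

23.01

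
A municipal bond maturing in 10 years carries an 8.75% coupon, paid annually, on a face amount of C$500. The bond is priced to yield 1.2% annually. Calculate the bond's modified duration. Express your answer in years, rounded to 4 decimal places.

Periodic yield y = 0.012. First find Macaulay duration:
  t   CF        PV=CF/(1+0.012)^t    t·PV
  1        43.75        43.2312        43.2312
  2        43.75        42.7186        85.4372
  3        43.75        42.2121       126.6362
  4        43.75        41.7115       166.8461
  5        43.75        41.2169       206.0846
  6        43.75        40.7282       244.3691
  7        43.75        40.2452       281.7166
  8        43.75        39.7680       318.1442
  9        43.75        39.2965       353.6682
  10      543.75       482.6076     4,826.0759
  Σ                    853.7358     6,652.2091
P = 853.7358; Macaulay duration = 6,652.2091 / 853.7358 = 7.79188 years.
Modified duration = D_Mac / (1 + y) = 7.79188 / 1.012 = 7.69949 years.

7.6995 years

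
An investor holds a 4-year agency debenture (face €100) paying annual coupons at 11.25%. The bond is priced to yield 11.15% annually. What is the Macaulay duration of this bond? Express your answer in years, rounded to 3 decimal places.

3.434 years

Periodic yield y = 0.1115. Discount each cash flow and weight by its year:
  t   CF        PV=CF/(1+0.1115)^t    t·PV
  1        11.25        10.1215        10.1215
  2        11.25         9.1061        18.2122
  3        11.25         8.1926        24.5779
  4       111.25        72.8890       291.5561
  Σ                    100.3093       344.4677
Price P = Σ PV = 100.3093.
Macaulay duration = Σ(t·PV) / P = 344.4677 / 100.3093 = 3.43406 years.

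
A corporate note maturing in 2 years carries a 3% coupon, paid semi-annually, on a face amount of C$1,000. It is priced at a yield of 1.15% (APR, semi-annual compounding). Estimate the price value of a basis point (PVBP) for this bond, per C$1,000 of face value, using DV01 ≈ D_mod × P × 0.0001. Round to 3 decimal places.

C$0.202

Periodic yield y = 0.00575.
  t   CF        PV=CF/(1+0.00575)^t    t·PV
  1        15.00        14.9142        14.9142
  2        15.00        14.8290        29.6580
  3        15.00        14.7442        44.2326
  4     1,015.00       991.9868     3,967.9471
  Σ                  1,036.4742     4,056.7518
P = 1,036.4742; D_Mac = 3.91399 half-year periods = 1.95700 yrs; D_mod = 1.94581 yrs.
DV01 ≈ 1.94581 × 1,036.4742 × 0.0001 = 0.201678.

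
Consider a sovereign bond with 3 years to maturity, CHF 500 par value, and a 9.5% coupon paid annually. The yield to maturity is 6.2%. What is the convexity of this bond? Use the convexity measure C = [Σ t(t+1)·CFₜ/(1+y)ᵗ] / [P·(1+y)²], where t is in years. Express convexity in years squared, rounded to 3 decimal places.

9.499

With y = 0.062:
  t   CF        PV=CF/(1+0.062)^t    t·PV        t(t+1)·PV
  1        47.50        44.7269        44.7269          89.4539
  2        47.50        42.1158        84.2315         252.6945
  3       547.50       457.0993     1,371.2980       5,485.1918
  Σ                    543.9420     1,500.2564       5,827.3402
P = 543.9420.
Convexity = Σ t(t+1)·PV / [P·(1+y)²] = 5,827.3402 / (543.9420 × 1.127844) = 9.49880.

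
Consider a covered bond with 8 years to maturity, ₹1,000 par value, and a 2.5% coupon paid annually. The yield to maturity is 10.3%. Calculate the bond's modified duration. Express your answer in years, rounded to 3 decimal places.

Periodic yield y = 0.103. First find Macaulay duration:
  t   CF        PV=CF/(1+0.103)^t    t·PV
  1        25.00        22.6655        22.6655
  2        25.00        20.5489        41.0978
  3        25.00        18.6300        55.8901
  4        25.00        16.8903        67.5613
  5        25.00        15.3131        76.5654
  6        25.00        13.8831        83.2987
  7        25.00        12.5867        88.1068
  8     1,025.00       467.8641     3,742.9132
  Σ                    588.3818     4,178.0987
P = 588.3818; Macaulay duration = 4,178.0987 / 588.3818 = 7.10100 years.
Modified duration = D_Mac / (1 + y) = 7.10100 / 1.103 = 6.43790 years.

6.438 years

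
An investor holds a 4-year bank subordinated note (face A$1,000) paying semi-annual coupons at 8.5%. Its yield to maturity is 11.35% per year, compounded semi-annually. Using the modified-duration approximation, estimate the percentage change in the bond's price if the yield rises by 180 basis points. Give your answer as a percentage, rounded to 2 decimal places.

Periodic yield y = 0.05675. Modified duration first:
  t   CF        PV=CF/(1+0.05675)^t    t·PV
  1        42.50        40.2176        40.2176
  2        42.50        38.0579        76.1157
  3        42.50        36.0141       108.0422
  4        42.50        34.0800       136.3201
  5        42.50        32.2498       161.2492
  6        42.50        30.5180       183.1077
  7        42.50        28.8791       202.1535
  8     1,042.50       670.3444     5,362.7555
  Σ                    910.3609     6,269.9616
P = 910.3609; D_Mac = 6.88734 half-year periods = 3.44367 yrs; D_mod = 3.44367/(1+0.05675) = 3.25873 yrs.
ΔP/P ≈ -D_mod · Δy = -3.25873 × (+0.018) = -0.058657 = -5.8657%.

-5.87%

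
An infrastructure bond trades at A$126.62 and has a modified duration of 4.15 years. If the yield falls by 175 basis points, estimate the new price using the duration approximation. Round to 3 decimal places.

A$135.816

Duration approximation: ΔP/P ≈ -D_mod · Δy = -4.15 × (-0.0175) = +0.072625.
New price ≈ 126.62 × (1 + 0.072625) = 135.8157775.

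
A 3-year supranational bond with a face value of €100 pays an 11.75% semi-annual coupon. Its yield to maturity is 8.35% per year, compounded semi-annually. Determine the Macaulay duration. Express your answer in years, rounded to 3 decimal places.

2.632 years

Periodic yield y = 0.04175. Discount each cash flow and weight by its period:
  t   CF        PV=CF/(1+0.04175)^t    t·PV
  1        5.875         5.6395         5.6395
  2        5.875         5.4135        10.8271
  3        5.875         5.1966        15.5897
  4        5.875         4.9883        19.9533
  5        5.875         4.7884        23.9420
  6      105.875        82.8347       497.0083
  Σ                    108.8611       572.9599
Price P = Σ PV = 108.8611.
Macaulay duration = Σ(t·PV) / P = 572.9599 / 108.8611 = 5.26322 half-year periods.
In years: 5.26322 / 2 = 2.63161 years.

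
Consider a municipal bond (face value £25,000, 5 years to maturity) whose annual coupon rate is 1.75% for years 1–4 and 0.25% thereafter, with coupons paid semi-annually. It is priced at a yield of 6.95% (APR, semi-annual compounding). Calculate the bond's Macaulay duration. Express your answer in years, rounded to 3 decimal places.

4.778 years

Periodic yield y = 0.03475. Discount each cash flow and weight by its period:
  t   CF        PV=CF/(1+0.03475)^t    t·PV
  1       218.75       211.4037       211.4037
  2       218.75       204.3042       408.6083
  3       218.75       197.4430       592.3290
  4       218.75       190.8123       763.2491
  5       218.75       184.4042       922.0212
  6       218.75       178.2114     1,069.2683
  7       218.75       172.2265     1,205.5856
  8       218.75       166.4426     1,331.5411
  9        31.25        22.9790       206.8110
  10   25,031.25    17,788.0437   177,880.4367
  Σ                 19,316.2706   184,591.2541
Price P = Σ PV = 19,316.2706.
Macaulay duration = Σ(t·PV) / P = 184,591.2541 / 19,316.2706 = 9.55626 half-year periods.
In years: 9.55626 / 2 = 4.77813 years.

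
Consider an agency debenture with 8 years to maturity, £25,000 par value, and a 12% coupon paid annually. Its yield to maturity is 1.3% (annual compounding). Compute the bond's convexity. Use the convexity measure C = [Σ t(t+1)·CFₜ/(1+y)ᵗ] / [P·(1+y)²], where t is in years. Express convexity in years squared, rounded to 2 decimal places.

With y = 0.013:
  t   CF        PV=CF/(1+0.013)^t    t·PV        t(t+1)·PV
  1     3,000.00     2,961.5005     2,961.5005       5,923.0010
  2     3,000.00     2,923.4951     5,846.9901      17,540.9703
  3     3,000.00     2,885.9774     8,657.9321      34,631.7282
  4     3,000.00     2,848.9411    11,395.7645      56,978.8224
  5     3,000.00     2,812.3802    14,061.9009      84,371.4053
  6     3,000.00     2,776.2884    16,657.7306     116,604.1139
  7     3,000.00     2,740.6598    19,184.6189     153,476.9515
  8    28,000.00    25,251.2260   202,009.8078   1,818,088.2703
  Σ                 45,200.4684   280,776.2453   2,287,615.2628
P = 45,200.4684.
Convexity = Σ t(t+1)·PV / [P·(1+y)²] = 2,287,615.2628 / (45,200.4684 × 1.026169) = 49.31978.

49.32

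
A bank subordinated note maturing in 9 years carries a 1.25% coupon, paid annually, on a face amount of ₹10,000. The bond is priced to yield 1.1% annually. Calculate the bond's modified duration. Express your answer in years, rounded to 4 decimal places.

Periodic yield y = 0.011. First find Macaulay duration:
  t   CF        PV=CF/(1+0.011)^t    t·PV
  1       125.00       123.6400       123.6400
  2       125.00       122.2947       244.5894
  3       125.00       120.9641       362.8923
  4       125.00       119.6480       478.5919
  5       125.00       118.3462       591.7309
  6       125.00       117.0585       702.3512
  7       125.00       115.7849       810.4943
  8       125.00       114.5251       916.2010
  9    10,125.00     9,175.6034    82,580.4302
  Σ                 10,127.8649    86,810.9213
P = 10,127.8649; Macaulay duration = 86,810.9213 / 10,127.8649 = 8.57149 years.
Modified duration = D_Mac / (1 + y) = 8.57149 / 1.011 = 8.47823 years.

8.4782 years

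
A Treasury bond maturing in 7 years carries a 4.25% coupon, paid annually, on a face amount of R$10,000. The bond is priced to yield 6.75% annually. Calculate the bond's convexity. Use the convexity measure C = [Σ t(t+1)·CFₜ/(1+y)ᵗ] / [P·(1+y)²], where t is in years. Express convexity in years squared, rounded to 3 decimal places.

With y = 0.0675:
  t   CF        PV=CF/(1+0.0675)^t    t·PV        t(t+1)·PV
  1       425.00       398.1265       398.1265         796.2529
  2       425.00       372.9522       745.9044       2,237.7131
  3       425.00       349.3697     1,048.1092       4,192.4368
  4       425.00       327.2784     1,309.1138       6,545.5688
  5       425.00       306.5840     1,532.9201       9,197.5205
  6       425.00       287.1981     1,723.1889      12,062.3220
  7    10,425.00     6,599.3457    46,195.4198     369,563.3581
  Σ                  8,640.8547    52,952.7825     404,595.1723
P = 8,640.8547.
Convexity = Σ t(t+1)·PV / [P·(1+y)²] = 404,595.1723 / (8,640.8547 × 1.139556) = 41.08925.

41.089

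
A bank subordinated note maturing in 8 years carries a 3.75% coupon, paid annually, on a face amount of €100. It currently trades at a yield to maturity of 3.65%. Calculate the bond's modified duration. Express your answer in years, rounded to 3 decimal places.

6.813 years

Periodic yield y = 0.0365. First find Macaulay duration:
  t   CF        PV=CF/(1+0.0365)^t    t·PV
  1         3.75         3.6179         3.6179
  2         3.75         3.4905         6.9811
  3         3.75         3.3676        10.1029
  4         3.75         3.2490        12.9961
  5         3.75         3.1346        15.6731
  6         3.75         3.0242        18.1454
  7         3.75         2.9177        20.4242
  8       103.75        77.8814       623.0511
  Σ                    100.6831       710.9917
P = 100.6831; Macaulay duration = 710.9917 / 100.6831 = 7.06168 years.
Modified duration = D_Mac / (1 + y) = 7.06168 / 1.0365 = 6.81300 years.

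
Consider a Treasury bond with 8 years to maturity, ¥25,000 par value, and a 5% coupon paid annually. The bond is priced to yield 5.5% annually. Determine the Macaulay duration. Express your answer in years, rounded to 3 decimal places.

Periodic yield y = 0.055. Discount each cash flow and weight by its year:
  t   CF        PV=CF/(1+0.055)^t    t·PV
  1     1,250.00     1,184.8341     1,184.8341
  2     1,250.00     1,123.0655     2,246.1310
  3     1,250.00     1,064.5171     3,193.5512
  4     1,250.00     1,009.0209     4,036.0837
  5     1,250.00       956.4179     4,782.0897
  6     1,250.00       906.5573     5,439.3437
  7     1,250.00       859.2960     6,015.0721
  8    26,250.00    17,104.4704   136,835.7628
  Σ                 24,208.1793   163,732.8685
Price P = Σ PV = 24,208.1793.
Macaulay duration = Σ(t·PV) / P = 163,732.8685 / 24,208.1793 = 6.76354 years.

6.764 years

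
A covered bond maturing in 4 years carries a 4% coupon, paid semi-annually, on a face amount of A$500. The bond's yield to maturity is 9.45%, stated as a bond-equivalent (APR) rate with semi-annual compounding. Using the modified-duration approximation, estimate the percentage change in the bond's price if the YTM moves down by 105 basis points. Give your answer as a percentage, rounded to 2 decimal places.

+3.71%

Periodic yield y = 0.04725. Modified duration first:
  t   CF        PV=CF/(1+0.04725)^t    t·PV
  1        10.00         9.5488         9.5488
  2        10.00         9.1180        18.2360
  3        10.00         8.7066        26.1198
  4        10.00         8.3138        33.2551
  5        10.00         7.9387        39.6934
  6        10.00         7.5805        45.4830
  7        10.00         7.2385        50.6694
  8       510.00       352.5066     2,820.0526
  Σ                    410.9514     3,043.0581
P = 410.9514; D_Mac = 7.40491 half-year periods = 3.70245 yrs; D_mod = 3.70245/(1+0.04725) = 3.53541 yrs.
ΔP/P ≈ -D_mod · Δy = -3.53541 × (-0.0105) = +0.037122 = +3.7122%.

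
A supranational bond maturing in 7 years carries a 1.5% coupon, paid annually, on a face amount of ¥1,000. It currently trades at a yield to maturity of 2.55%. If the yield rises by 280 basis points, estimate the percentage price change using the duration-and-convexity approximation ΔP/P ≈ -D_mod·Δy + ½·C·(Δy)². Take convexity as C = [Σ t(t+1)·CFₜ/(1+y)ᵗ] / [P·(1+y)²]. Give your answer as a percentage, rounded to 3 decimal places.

With y = 0.0255:
  t   CF        PV=CF/(1+0.0255)^t    t·PV        t(t+1)·PV
  1        15.00        14.6270        14.6270          29.2540
  2        15.00        14.2633        28.5266          85.5798
  3        15.00        13.9086        41.7259         166.9035
  4        15.00        13.5628        54.2511         271.2555
  5        15.00        13.2255        66.1276         396.7658
  6        15.00        12.8967        77.3800         541.6597
  7     1,015.00       850.9742     5,956.8193      47,654.5548
  Σ                    933.4581     6,239.4575      49,145.9731
P = 933.4581; D_Mac = 6.68424 yrs; D_mod = 6.51803 yrs; C = 50.06357.
Duration effect: -6.51803 × (+0.028) = -0.182505
Convexity effect: 0.5 × 50.06357 × (0.028)² = +0.0196249
ΔP/P ≈ -0.182505 + 0.0196249 = -0.162880 = -16.2880%.

-16.288%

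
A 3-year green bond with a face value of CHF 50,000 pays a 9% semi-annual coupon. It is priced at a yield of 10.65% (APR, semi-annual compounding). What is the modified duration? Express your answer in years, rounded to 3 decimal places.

2.552 years

Periodic yield y = 0.05325. First find Macaulay duration:
  t   CF        PV=CF/(1+0.05325)^t    t·PV
  1     2,250.00     2,136.2450     2,136.2450
  2     2,250.00     2,028.2411     4,056.4822
  3     2,250.00     1,925.6977     5,777.0931
  4     2,250.00     1,828.3387     7,313.3547
  5     2,250.00     1,735.9019     8,679.5095
  6    52,250.00    38,273.4391   229,640.6346
  Σ                 47,927.8635   257,603.3192
P = 47,927.8635; Macaulay duration = 257,603.3192 / 47,927.8635 = 5.37481 half-year periods = 2.68741 years.
Modified duration = D_Mac / (1 + y) = 2.68741 / 1.05325 = 2.55154 years.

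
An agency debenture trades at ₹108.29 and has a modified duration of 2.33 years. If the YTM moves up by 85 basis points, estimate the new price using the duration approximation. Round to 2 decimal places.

₹106.15

Duration approximation: ΔP/P ≈ -D_mod · Δy = -2.33 × (+0.0085) = -0.019805.
New price ≈ 108.29 × (1 - 0.019805) = 106.14531655.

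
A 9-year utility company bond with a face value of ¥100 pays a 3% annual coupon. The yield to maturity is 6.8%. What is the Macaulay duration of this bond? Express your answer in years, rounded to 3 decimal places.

7.835 years

Periodic yield y = 0.068. Discount each cash flow and weight by its year:
  t   CF        PV=CF/(1+0.068)^t    t·PV
  1         3.00         2.8090         2.8090
  2         3.00         2.6301         5.2603
  3         3.00         2.4627         7.3880
  4         3.00         2.3059         9.2235
  5         3.00         2.1591        10.7953
  6         3.00         2.0216        12.1296
  7         3.00         1.8929        13.2501
  8         3.00         1.7724        14.1789
  9       103.00        56.9765       512.7887
  Σ                     75.0301       587.8234
Price P = Σ PV = 75.0301.
Macaulay duration = Σ(t·PV) / P = 587.8234 / 75.0301 = 7.83450 years.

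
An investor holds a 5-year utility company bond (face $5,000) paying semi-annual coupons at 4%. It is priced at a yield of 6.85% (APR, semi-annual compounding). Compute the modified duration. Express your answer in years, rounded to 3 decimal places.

Periodic yield y = 0.03425. First find Macaulay duration:
  t   CF        PV=CF/(1+0.03425)^t    t·PV
  1       100.00        96.6884        96.6884
  2       100.00        93.4865       186.9730
  3       100.00        90.3906       271.1719
  4       100.00        87.3973       349.5891
  5       100.00        84.5030       422.5152
  6       100.00        81.7047       490.2280
  7       100.00        78.9989       552.9926
  8       100.00        76.3828       611.0627
  9       100.00        73.8534       664.6802
  10    5,100.00     3,641.7898    36,417.8984
  Σ                  4,405.1955    40,063.7995
P = 4,405.1955; Macaulay duration = 40,063.7995 / 4,405.1955 = 9.09467 half-year periods = 4.54734 years.
Modified duration = D_Mac / (1 + y) = 4.54734 / 1.03425 = 4.39675 years.

4.397 years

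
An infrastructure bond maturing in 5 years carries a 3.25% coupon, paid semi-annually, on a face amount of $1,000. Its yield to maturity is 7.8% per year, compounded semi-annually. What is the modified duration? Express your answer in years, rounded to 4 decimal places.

4.4355 years

Periodic yield y = 0.039. First find Macaulay duration:
  t   CF        PV=CF/(1+0.039)^t    t·PV
  1        16.25        15.6400        15.6400
  2        16.25        15.0530        30.1059
  3        16.25        14.4879        43.4638
  4        16.25        13.9441        55.7765
  5        16.25        13.4207        67.1036
  6        16.25        12.9170        77.5017
  7        16.25        12.4321        87.0247
  8        16.25        11.9654        95.7236
  9        16.25        11.5163       103.6468
  10    1,016.25       693.1785     6,931.7850
  Σ                    814.5551     7,507.7717
P = 814.5551; Macaulay duration = 7,507.7717 / 814.5551 = 9.21702 half-year periods = 4.60851 years.
Modified duration = D_Mac / (1 + y) = 4.60851 / 1.039 = 4.43553 years.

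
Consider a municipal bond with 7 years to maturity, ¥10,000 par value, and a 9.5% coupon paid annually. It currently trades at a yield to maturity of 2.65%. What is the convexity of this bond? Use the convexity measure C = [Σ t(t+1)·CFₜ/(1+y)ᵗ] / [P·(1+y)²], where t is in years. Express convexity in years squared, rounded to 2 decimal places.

With y = 0.0265:
  t   CF        PV=CF/(1+0.0265)^t    t·PV        t(t+1)·PV
  1       950.00       925.4749       925.4749       1,850.9498
  2       950.00       901.5830     1,803.1659       5,409.4978
  3       950.00       878.3078     2,634.9234      10,539.6937
  4       950.00       855.6335     3,422.5341      17,112.6704
  5       950.00       833.5446     4,167.7229      25,006.3377
  6       950.00       812.0259     4,872.1554      34,105.0879
  7    10,950.00     9,118.0390    63,826.2727     510,610.1814
  Σ                 14,324.6087    81,652.2494     604,634.4187
P = 14,324.6087.
Convexity = Σ t(t+1)·PV / [P·(1+y)²] = 604,634.4187 / (14,324.6087 × 1.053702) = 40.05827.

40.06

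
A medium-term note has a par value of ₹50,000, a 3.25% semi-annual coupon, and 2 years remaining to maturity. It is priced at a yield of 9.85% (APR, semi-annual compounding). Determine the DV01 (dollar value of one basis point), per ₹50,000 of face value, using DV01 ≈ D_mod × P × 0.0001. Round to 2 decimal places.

Periodic yield y = 0.04925.
  t   CF        PV=CF/(1+0.04925)^t    t·PV
  1       812.50       774.3626       774.3626
  2       812.50       738.0154     1,476.0308
  3       812.50       703.3742     2,110.1226
  4    50,812.50    41,923.2219   167,692.8874
  Σ                 44,138.9741   172,053.4034
P = 44,138.9741; D_Mac = 3.89799 half-year periods = 1.94900 yrs; D_mod = 1.85751 yrs.
DV01 ≈ 1.85751 × 44,138.9741 × 0.0001 = 8.198876.

₹8.20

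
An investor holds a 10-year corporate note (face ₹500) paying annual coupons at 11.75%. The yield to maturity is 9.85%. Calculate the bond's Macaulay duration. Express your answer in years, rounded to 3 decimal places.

6.577 years

Periodic yield y = 0.0985. Discount each cash flow and weight by its year:
  t   CF        PV=CF/(1+0.0985)^t    t·PV
  1        58.75        53.4820        53.4820
  2        58.75        48.6864        97.3728
  3        58.75        44.3208       132.9624
  4        58.75        40.3467       161.3867
  5        58.75        36.7289       183.6443
  6        58.75        33.4355       200.6129
  7        58.75        30.4374       213.0617
  8        58.75        27.7081       221.6651
  9        58.75        25.2236       227.0125
  10      558.75       218.3820     2,183.8204
  Σ                    558.7514     3,675.0210
Price P = Σ PV = 558.7514.
Macaulay duration = Σ(t·PV) / P = 3,675.0210 / 558.7514 = 6.57720 years.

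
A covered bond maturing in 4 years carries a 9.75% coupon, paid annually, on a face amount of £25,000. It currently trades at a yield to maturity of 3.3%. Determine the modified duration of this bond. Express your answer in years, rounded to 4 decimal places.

Periodic yield y = 0.033. First find Macaulay duration:
  t   CF        PV=CF/(1+0.033)^t    t·PV
  1     2,437.50     2,359.6321     2,359.6321
  2     2,437.50     2,284.2518     4,568.5037
  3     2,437.50     2,211.2796     6,633.8388
  4    27,437.50    24,095.9055    96,383.6220
  Σ                 30,951.0691   109,945.5967
P = 30,951.0691; Macaulay duration = 109,945.5967 / 30,951.0691 = 3.55224 years.
Modified duration = D_Mac / (1 + y) = 3.55224 / 1.033 = 3.43876 years.

3.4388 years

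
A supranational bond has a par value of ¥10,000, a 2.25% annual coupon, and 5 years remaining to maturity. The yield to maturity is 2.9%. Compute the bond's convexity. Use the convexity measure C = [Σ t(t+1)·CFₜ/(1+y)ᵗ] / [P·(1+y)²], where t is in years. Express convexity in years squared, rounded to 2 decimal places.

26.68

With y = 0.029:
  t   CF        PV=CF/(1+0.029)^t    t·PV        t(t+1)·PV
  1       225.00       218.6589       218.6589         437.3178
  2       225.00       212.4965       424.9930       1,274.9790
  3       225.00       206.5078       619.5233       2,478.0932
  4       225.00       200.6878       802.7513       4,013.7564
  5    10,225.00     8,863.1162    44,315.5810     265,893.4858
  Σ                  9,701.4672    46,381.5074     274,097.6322
P = 9,701.4672.
Convexity = Σ t(t+1)·PV / [P·(1+y)²] = 274,097.6322 / (9,701.4672 × 1.058841) = 26.68315.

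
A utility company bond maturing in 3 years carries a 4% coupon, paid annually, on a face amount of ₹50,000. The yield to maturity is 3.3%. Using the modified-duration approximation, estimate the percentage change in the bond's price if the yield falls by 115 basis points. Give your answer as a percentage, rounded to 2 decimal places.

+3.21%

Periodic yield y = 0.033. Modified duration first:
  t   CF        PV=CF/(1+0.033)^t    t·PV
  1     2,000.00     1,936.1084     1,936.1084
  2     2,000.00     1,874.2579     3,748.5158
  3    52,000.00    47,173.9648   141,521.8945
  Σ                 50,984.3312   147,206.5188
P = 50,984.3312; D_Mac = 2.88729 yrs; D_mod = 2.88729/(1+0.033) = 2.79505 yrs.
ΔP/P ≈ -D_mod · Δy = -2.79505 × (-0.0115) = +0.032143 = +3.2143%.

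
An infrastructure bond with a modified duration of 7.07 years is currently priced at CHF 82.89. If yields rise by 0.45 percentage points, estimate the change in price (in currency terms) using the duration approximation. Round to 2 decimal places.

-CHF 2.64

Duration approximation: ΔP/P ≈ -D_mod · Δy = -7.07 × (+0.0045) = -0.031815.
ΔP ≈ 82.89 × (-0.031815) = -2.63714535.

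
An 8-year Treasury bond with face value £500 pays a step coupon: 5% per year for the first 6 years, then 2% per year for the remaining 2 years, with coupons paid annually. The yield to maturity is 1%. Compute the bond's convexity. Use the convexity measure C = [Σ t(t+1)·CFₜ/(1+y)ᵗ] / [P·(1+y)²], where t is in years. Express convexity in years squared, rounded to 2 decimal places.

With y = 0.01:
  t   CF        PV=CF/(1+0.01)^t    t·PV        t(t+1)·PV
  1        25.00        24.7525        24.7525          49.5050
  2        25.00        24.5074        49.0148         147.0444
  3        25.00        24.2648        72.7943         291.1770
  4        25.00        24.0245        96.0980         480.4902
  5        25.00        23.7866       118.9332         713.5993
  6        25.00        23.5511       141.3068         989.1475
  7        10.00         9.3272        65.2903         522.3221
  8       510.00       470.9764     3,767.8115      33,910.3039
  Σ                    625.1905     4,336.0014      37,103.5894
P = 625.1905.
Convexity = Σ t(t+1)·PV / [P·(1+y)²] = 37,103.5894 / (625.1905 × 1.020100) = 58.17827.

58.18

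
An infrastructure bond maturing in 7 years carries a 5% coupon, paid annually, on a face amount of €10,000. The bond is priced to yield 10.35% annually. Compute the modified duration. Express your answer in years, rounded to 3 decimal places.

5.348 years

Periodic yield y = 0.1035. First find Macaulay duration:
  t   CF        PV=CF/(1+0.1035)^t    t·PV
  1       500.00       453.1038       453.1038
  2       500.00       410.6060       821.2121
  3       500.00       372.0943     1,116.2828
  4       500.00       337.1946     1,348.7785
  5       500.00       305.5683     1,527.8416
  6       500.00       276.9083     1,661.4498
  7    10,500.00     5,269.6641    36,887.6490
  Σ                  7,425.1395    43,816.3176
P = 7,425.1395; Macaulay duration = 43,816.3176 / 7,425.1395 = 5.90108 years.
Modified duration = D_Mac / (1 + y) = 5.90108 / 1.1035 = 5.34760 years.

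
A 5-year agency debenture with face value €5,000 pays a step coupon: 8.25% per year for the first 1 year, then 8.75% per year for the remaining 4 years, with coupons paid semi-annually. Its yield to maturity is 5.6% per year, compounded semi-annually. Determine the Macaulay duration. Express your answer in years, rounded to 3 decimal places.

4.230 years

Periodic yield y = 0.028. Discount each cash flow and weight by its period:
  t   CF        PV=CF/(1+0.028)^t    t·PV
  1       206.25       200.6323       200.6323
  2       206.25       195.1676       390.3352
  3       218.75       201.3579       604.0738
  4       218.75       195.8735       783.4939
  5       218.75       190.5384       952.6919
  6       218.75       185.3486     1,112.0918
  7       218.75       180.3002     1,262.1015
  8       218.75       175.3893     1,403.1146
  9       218.75       170.6122     1,535.5096
  10    5,218.75     3,959.4544    39,594.5441
  Σ                  5,654.6744    47,838.5886
Price P = Σ PV = 5,654.6744.
Macaulay duration = Σ(t·PV) / P = 47,838.5886 / 5,654.6744 = 8.46001 half-year periods.
In years: 8.46001 / 2 = 4.23000 years.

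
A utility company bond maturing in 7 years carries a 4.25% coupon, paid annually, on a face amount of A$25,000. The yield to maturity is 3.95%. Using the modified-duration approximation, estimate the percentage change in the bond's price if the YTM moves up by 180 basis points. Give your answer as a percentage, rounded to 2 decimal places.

-10.75%

Periodic yield y = 0.0395. Modified duration first:
  t   CF        PV=CF/(1+0.0395)^t    t·PV
  1     1,062.50     1,022.1260     1,022.1260
  2     1,062.50       983.2862     1,966.5724
  3     1,062.50       945.9223     2,837.7669
  4     1,062.50       909.9781     3,639.9126
  5     1,062.50       875.3999     4,376.9993
  6     1,062.50       842.1355     5,052.8130
  7    26,062.50    19,872.1390   139,104.9731
  Σ                 25,450.9870   158,001.1633
P = 25,450.9870; D_Mac = 6.20806 yrs; D_mod = 6.20806/(1+0.0395) = 5.97216 yrs.
ΔP/P ≈ -D_mod · Δy = -5.97216 × (+0.018) = -0.107499 = -10.7499%.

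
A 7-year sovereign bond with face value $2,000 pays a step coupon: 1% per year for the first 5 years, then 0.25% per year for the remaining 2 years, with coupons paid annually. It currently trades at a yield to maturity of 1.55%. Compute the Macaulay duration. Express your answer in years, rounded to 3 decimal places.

6.795 years

Periodic yield y = 0.0155. Discount each cash flow and weight by its year:
  t   CF        PV=CF/(1+0.0155)^t    t·PV
  1        20.00        19.6947        19.6947
  2        20.00        19.3941        38.7882
  3        20.00        19.0981        57.2943
  4        20.00        18.8066        75.2264
  5        20.00        18.5195        92.5977
  6         5.00         4.5592        27.3553
  7     2,005.00     1,800.3415    12,602.3902
  Σ                  1,900.4138    12,913.3469
Price P = Σ PV = 1,900.4138.
Macaulay duration = Σ(t·PV) / P = 12,913.3469 / 1,900.4138 = 6.79502 years.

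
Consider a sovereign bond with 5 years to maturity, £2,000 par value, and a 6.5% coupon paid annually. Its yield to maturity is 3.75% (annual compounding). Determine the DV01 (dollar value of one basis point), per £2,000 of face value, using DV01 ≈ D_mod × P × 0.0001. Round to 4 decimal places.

Periodic yield y = 0.0375.
  t   CF        PV=CF/(1+0.0375)^t    t·PV
  1       130.00       125.3012       125.3012
  2       130.00       120.7722       241.5445
  3       130.00       116.4070       349.2210
  4       130.00       112.1995       448.7980
  5     2,130.00     1,771.8995     8,859.4973
  Σ                  2,246.5794    10,024.3620
P = 2,246.5794; D_Mac = 4.46206 yrs; D_mod = 4.30078 yrs.
DV01 ≈ 4.30078 × 2,246.5794 × 0.0001 = 0.966204.

£0.9662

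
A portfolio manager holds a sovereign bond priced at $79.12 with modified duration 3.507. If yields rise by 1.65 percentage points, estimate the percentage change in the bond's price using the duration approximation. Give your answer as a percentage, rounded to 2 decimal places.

-5.79%

Duration approximation: ΔP/P ≈ -D_mod · Δy = -3.507 × (+0.0165) = -0.0578655.
As a percentage: -5.78655%.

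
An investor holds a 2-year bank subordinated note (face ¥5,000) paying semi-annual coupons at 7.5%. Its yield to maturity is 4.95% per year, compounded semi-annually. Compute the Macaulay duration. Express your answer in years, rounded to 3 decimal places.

1.897 years

Periodic yield y = 0.02475. Discount each cash flow and weight by its period:
  t   CF        PV=CF/(1+0.02475)^t    t·PV
  1       187.50       182.9715       182.9715
  2       187.50       178.5523       357.1046
  3       187.50       174.2399       522.7196
  4     5,187.50     4,704.2068    18,816.8270
  Σ                  5,239.9704    19,879.6226
Price P = Σ PV = 5,239.9704.
Macaulay duration = Σ(t·PV) / P = 19,879.6226 / 5,239.9704 = 3.79384 half-year periods.
In years: 3.79384 / 2 = 1.89692 years.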